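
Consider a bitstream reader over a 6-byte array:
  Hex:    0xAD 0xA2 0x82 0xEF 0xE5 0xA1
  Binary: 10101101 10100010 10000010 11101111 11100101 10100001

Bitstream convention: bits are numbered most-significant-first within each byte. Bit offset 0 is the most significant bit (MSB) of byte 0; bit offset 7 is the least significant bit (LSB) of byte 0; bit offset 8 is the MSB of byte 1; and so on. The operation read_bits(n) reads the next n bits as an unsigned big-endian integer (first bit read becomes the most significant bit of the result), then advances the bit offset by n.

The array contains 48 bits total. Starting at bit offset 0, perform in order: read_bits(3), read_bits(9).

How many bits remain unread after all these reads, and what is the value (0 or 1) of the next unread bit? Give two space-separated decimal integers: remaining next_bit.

Answer: 36 0

Derivation:
Read 1: bits[0:3] width=3 -> value=5 (bin 101); offset now 3 = byte 0 bit 3; 45 bits remain
Read 2: bits[3:12] width=9 -> value=218 (bin 011011010); offset now 12 = byte 1 bit 4; 36 bits remain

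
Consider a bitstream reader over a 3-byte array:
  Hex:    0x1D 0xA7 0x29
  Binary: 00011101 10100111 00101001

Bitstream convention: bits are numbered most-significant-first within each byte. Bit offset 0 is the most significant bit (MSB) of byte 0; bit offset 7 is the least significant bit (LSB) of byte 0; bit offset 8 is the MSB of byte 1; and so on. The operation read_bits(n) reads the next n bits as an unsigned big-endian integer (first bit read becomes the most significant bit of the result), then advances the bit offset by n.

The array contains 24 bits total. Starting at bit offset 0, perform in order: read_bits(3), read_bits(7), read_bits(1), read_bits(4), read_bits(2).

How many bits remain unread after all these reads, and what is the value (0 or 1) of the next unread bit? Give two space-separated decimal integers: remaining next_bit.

Read 1: bits[0:3] width=3 -> value=0 (bin 000); offset now 3 = byte 0 bit 3; 21 bits remain
Read 2: bits[3:10] width=7 -> value=118 (bin 1110110); offset now 10 = byte 1 bit 2; 14 bits remain
Read 3: bits[10:11] width=1 -> value=1 (bin 1); offset now 11 = byte 1 bit 3; 13 bits remain
Read 4: bits[11:15] width=4 -> value=3 (bin 0011); offset now 15 = byte 1 bit 7; 9 bits remain
Read 5: bits[15:17] width=2 -> value=2 (bin 10); offset now 17 = byte 2 bit 1; 7 bits remain

Answer: 7 0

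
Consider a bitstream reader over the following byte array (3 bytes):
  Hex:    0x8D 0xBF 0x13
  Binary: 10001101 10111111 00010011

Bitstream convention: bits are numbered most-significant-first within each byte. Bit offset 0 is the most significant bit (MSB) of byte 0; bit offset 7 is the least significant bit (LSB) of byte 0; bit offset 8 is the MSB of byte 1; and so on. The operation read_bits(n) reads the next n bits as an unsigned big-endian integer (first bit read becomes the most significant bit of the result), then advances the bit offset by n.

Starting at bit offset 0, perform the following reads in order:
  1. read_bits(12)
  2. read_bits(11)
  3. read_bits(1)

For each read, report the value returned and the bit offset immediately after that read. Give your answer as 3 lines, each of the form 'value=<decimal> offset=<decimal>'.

Read 1: bits[0:12] width=12 -> value=2267 (bin 100011011011); offset now 12 = byte 1 bit 4; 12 bits remain
Read 2: bits[12:23] width=11 -> value=1929 (bin 11110001001); offset now 23 = byte 2 bit 7; 1 bits remain
Read 3: bits[23:24] width=1 -> value=1 (bin 1); offset now 24 = byte 3 bit 0; 0 bits remain

Answer: value=2267 offset=12
value=1929 offset=23
value=1 offset=24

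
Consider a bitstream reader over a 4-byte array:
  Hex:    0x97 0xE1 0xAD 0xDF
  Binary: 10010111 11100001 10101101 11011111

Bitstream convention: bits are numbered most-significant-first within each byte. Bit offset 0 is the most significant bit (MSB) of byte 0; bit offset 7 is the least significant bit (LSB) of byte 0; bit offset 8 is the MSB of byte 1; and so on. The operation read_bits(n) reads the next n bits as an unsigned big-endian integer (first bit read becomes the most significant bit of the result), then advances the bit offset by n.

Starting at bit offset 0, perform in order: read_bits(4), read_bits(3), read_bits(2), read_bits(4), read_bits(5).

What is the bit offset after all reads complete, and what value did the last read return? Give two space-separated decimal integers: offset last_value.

Read 1: bits[0:4] width=4 -> value=9 (bin 1001); offset now 4 = byte 0 bit 4; 28 bits remain
Read 2: bits[4:7] width=3 -> value=3 (bin 011); offset now 7 = byte 0 bit 7; 25 bits remain
Read 3: bits[7:9] width=2 -> value=3 (bin 11); offset now 9 = byte 1 bit 1; 23 bits remain
Read 4: bits[9:13] width=4 -> value=12 (bin 1100); offset now 13 = byte 1 bit 5; 19 bits remain
Read 5: bits[13:18] width=5 -> value=6 (bin 00110); offset now 18 = byte 2 bit 2; 14 bits remain

Answer: 18 6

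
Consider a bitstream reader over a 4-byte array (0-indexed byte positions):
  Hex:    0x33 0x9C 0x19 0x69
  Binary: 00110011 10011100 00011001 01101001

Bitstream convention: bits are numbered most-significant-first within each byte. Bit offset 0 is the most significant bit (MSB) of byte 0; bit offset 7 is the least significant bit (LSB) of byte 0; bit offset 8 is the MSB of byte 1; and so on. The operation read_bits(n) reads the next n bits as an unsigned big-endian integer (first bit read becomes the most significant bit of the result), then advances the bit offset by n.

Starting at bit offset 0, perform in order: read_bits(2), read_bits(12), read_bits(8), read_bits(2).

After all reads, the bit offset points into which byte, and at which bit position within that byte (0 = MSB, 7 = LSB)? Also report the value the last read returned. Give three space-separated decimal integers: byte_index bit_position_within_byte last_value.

Read 1: bits[0:2] width=2 -> value=0 (bin 00); offset now 2 = byte 0 bit 2; 30 bits remain
Read 2: bits[2:14] width=12 -> value=3303 (bin 110011100111); offset now 14 = byte 1 bit 6; 18 bits remain
Read 3: bits[14:22] width=8 -> value=6 (bin 00000110); offset now 22 = byte 2 bit 6; 10 bits remain
Read 4: bits[22:24] width=2 -> value=1 (bin 01); offset now 24 = byte 3 bit 0; 8 bits remain

Answer: 3 0 1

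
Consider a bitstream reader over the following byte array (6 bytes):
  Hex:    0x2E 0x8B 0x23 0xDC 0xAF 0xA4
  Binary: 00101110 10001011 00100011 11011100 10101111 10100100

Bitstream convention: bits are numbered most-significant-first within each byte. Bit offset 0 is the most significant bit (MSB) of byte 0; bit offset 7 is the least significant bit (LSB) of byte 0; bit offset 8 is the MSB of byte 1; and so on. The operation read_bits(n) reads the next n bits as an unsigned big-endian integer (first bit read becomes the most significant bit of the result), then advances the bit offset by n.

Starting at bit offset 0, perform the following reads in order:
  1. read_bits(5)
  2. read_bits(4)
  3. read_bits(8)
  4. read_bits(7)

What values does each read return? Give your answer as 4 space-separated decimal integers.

Read 1: bits[0:5] width=5 -> value=5 (bin 00101); offset now 5 = byte 0 bit 5; 43 bits remain
Read 2: bits[5:9] width=4 -> value=13 (bin 1101); offset now 9 = byte 1 bit 1; 39 bits remain
Read 3: bits[9:17] width=8 -> value=22 (bin 00010110); offset now 17 = byte 2 bit 1; 31 bits remain
Read 4: bits[17:24] width=7 -> value=35 (bin 0100011); offset now 24 = byte 3 bit 0; 24 bits remain

Answer: 5 13 22 35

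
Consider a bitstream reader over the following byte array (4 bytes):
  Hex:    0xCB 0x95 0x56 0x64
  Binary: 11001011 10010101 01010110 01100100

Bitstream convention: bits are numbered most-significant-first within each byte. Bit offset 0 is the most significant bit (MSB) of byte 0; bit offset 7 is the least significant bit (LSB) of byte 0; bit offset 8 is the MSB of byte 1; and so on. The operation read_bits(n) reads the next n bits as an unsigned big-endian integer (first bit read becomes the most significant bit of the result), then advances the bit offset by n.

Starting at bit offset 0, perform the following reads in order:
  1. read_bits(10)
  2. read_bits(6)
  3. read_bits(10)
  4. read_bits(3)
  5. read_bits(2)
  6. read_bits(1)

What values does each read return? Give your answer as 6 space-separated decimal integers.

Read 1: bits[0:10] width=10 -> value=814 (bin 1100101110); offset now 10 = byte 1 bit 2; 22 bits remain
Read 2: bits[10:16] width=6 -> value=21 (bin 010101); offset now 16 = byte 2 bit 0; 16 bits remain
Read 3: bits[16:26] width=10 -> value=345 (bin 0101011001); offset now 26 = byte 3 bit 2; 6 bits remain
Read 4: bits[26:29] width=3 -> value=4 (bin 100); offset now 29 = byte 3 bit 5; 3 bits remain
Read 5: bits[29:31] width=2 -> value=2 (bin 10); offset now 31 = byte 3 bit 7; 1 bits remain
Read 6: bits[31:32] width=1 -> value=0 (bin 0); offset now 32 = byte 4 bit 0; 0 bits remain

Answer: 814 21 345 4 2 0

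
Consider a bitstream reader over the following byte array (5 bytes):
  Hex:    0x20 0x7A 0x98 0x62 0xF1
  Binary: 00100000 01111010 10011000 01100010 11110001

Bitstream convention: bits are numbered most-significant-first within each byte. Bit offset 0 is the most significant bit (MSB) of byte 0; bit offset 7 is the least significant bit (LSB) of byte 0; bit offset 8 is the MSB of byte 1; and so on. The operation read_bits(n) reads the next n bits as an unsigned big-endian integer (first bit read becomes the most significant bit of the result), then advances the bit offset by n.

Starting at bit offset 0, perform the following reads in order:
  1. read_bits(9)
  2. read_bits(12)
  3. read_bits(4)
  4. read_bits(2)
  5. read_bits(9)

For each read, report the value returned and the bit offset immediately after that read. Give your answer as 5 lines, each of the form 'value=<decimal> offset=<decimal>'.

Answer: value=64 offset=9
value=3923 offset=21
value=0 offset=25
value=3 offset=27
value=47 offset=36

Derivation:
Read 1: bits[0:9] width=9 -> value=64 (bin 001000000); offset now 9 = byte 1 bit 1; 31 bits remain
Read 2: bits[9:21] width=12 -> value=3923 (bin 111101010011); offset now 21 = byte 2 bit 5; 19 bits remain
Read 3: bits[21:25] width=4 -> value=0 (bin 0000); offset now 25 = byte 3 bit 1; 15 bits remain
Read 4: bits[25:27] width=2 -> value=3 (bin 11); offset now 27 = byte 3 bit 3; 13 bits remain
Read 5: bits[27:36] width=9 -> value=47 (bin 000101111); offset now 36 = byte 4 bit 4; 4 bits remain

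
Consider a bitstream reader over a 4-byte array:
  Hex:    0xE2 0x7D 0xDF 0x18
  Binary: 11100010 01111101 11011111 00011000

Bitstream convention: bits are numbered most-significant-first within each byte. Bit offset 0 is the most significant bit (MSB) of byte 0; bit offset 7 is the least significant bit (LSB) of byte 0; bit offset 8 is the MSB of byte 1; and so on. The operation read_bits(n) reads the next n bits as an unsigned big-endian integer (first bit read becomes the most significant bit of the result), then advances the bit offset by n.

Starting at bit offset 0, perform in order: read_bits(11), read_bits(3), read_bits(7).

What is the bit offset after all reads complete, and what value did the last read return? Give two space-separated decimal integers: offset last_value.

Answer: 21 59

Derivation:
Read 1: bits[0:11] width=11 -> value=1811 (bin 11100010011); offset now 11 = byte 1 bit 3; 21 bits remain
Read 2: bits[11:14] width=3 -> value=7 (bin 111); offset now 14 = byte 1 bit 6; 18 bits remain
Read 3: bits[14:21] width=7 -> value=59 (bin 0111011); offset now 21 = byte 2 bit 5; 11 bits remain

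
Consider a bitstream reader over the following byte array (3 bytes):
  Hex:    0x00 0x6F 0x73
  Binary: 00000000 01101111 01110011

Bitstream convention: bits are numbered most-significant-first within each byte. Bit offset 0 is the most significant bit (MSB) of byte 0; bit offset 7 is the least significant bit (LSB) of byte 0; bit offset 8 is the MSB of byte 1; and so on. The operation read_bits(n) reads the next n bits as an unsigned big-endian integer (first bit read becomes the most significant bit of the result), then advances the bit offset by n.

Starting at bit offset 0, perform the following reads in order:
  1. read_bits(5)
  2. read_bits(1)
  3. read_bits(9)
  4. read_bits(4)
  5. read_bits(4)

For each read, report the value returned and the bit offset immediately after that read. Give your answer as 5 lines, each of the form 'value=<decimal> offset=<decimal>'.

Read 1: bits[0:5] width=5 -> value=0 (bin 00000); offset now 5 = byte 0 bit 5; 19 bits remain
Read 2: bits[5:6] width=1 -> value=0 (bin 0); offset now 6 = byte 0 bit 6; 18 bits remain
Read 3: bits[6:15] width=9 -> value=55 (bin 000110111); offset now 15 = byte 1 bit 7; 9 bits remain
Read 4: bits[15:19] width=4 -> value=11 (bin 1011); offset now 19 = byte 2 bit 3; 5 bits remain
Read 5: bits[19:23] width=4 -> value=9 (bin 1001); offset now 23 = byte 2 bit 7; 1 bits remain

Answer: value=0 offset=5
value=0 offset=6
value=55 offset=15
value=11 offset=19
value=9 offset=23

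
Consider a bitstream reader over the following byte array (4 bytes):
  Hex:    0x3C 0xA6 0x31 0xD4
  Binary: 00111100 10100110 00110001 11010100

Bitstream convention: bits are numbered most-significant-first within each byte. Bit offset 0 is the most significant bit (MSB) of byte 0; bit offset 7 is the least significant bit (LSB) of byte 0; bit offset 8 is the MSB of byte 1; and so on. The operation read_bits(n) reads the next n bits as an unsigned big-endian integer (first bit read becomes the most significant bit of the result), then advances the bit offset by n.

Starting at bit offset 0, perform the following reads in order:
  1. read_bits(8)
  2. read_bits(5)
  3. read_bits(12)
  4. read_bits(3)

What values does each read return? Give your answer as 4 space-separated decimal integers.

Read 1: bits[0:8] width=8 -> value=60 (bin 00111100); offset now 8 = byte 1 bit 0; 24 bits remain
Read 2: bits[8:13] width=5 -> value=20 (bin 10100); offset now 13 = byte 1 bit 5; 19 bits remain
Read 3: bits[13:25] width=12 -> value=3171 (bin 110001100011); offset now 25 = byte 3 bit 1; 7 bits remain
Read 4: bits[25:28] width=3 -> value=5 (bin 101); offset now 28 = byte 3 bit 4; 4 bits remain

Answer: 60 20 3171 5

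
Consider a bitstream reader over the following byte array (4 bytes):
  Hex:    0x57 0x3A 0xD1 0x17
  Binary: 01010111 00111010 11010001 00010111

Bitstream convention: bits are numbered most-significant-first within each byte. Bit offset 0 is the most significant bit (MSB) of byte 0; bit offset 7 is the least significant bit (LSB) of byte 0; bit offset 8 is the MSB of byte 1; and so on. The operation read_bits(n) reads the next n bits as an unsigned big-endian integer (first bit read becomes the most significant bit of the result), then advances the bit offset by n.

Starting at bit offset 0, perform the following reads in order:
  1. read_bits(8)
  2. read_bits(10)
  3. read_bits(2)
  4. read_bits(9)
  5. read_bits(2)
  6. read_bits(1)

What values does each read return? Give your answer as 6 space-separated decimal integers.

Answer: 87 235 1 34 3 1

Derivation:
Read 1: bits[0:8] width=8 -> value=87 (bin 01010111); offset now 8 = byte 1 bit 0; 24 bits remain
Read 2: bits[8:18] width=10 -> value=235 (bin 0011101011); offset now 18 = byte 2 bit 2; 14 bits remain
Read 3: bits[18:20] width=2 -> value=1 (bin 01); offset now 20 = byte 2 bit 4; 12 bits remain
Read 4: bits[20:29] width=9 -> value=34 (bin 000100010); offset now 29 = byte 3 bit 5; 3 bits remain
Read 5: bits[29:31] width=2 -> value=3 (bin 11); offset now 31 = byte 3 bit 7; 1 bits remain
Read 6: bits[31:32] width=1 -> value=1 (bin 1); offset now 32 = byte 4 bit 0; 0 bits remain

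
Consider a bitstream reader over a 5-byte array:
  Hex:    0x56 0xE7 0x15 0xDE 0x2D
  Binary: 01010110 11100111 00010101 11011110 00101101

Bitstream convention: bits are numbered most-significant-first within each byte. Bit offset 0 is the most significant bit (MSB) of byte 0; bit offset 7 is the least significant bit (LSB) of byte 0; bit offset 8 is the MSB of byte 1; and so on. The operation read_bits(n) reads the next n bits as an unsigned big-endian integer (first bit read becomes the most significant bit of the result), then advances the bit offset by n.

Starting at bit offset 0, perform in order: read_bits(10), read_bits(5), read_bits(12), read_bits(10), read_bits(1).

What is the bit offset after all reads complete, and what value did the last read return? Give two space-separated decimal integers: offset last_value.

Read 1: bits[0:10] width=10 -> value=347 (bin 0101011011); offset now 10 = byte 1 bit 2; 30 bits remain
Read 2: bits[10:15] width=5 -> value=19 (bin 10011); offset now 15 = byte 1 bit 7; 25 bits remain
Read 3: bits[15:27] width=12 -> value=2222 (bin 100010101110); offset now 27 = byte 3 bit 3; 13 bits remain
Read 4: bits[27:37] width=10 -> value=965 (bin 1111000101); offset now 37 = byte 4 bit 5; 3 bits remain
Read 5: bits[37:38] width=1 -> value=1 (bin 1); offset now 38 = byte 4 bit 6; 2 bits remain

Answer: 38 1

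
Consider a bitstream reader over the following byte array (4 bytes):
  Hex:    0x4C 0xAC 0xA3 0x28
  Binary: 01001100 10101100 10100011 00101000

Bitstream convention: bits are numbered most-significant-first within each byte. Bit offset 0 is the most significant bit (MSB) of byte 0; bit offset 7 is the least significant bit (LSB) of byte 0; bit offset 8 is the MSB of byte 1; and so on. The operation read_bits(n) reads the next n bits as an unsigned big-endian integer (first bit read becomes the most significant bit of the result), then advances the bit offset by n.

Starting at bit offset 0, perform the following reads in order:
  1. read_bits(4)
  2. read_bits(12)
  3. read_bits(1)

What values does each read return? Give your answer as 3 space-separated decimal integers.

Read 1: bits[0:4] width=4 -> value=4 (bin 0100); offset now 4 = byte 0 bit 4; 28 bits remain
Read 2: bits[4:16] width=12 -> value=3244 (bin 110010101100); offset now 16 = byte 2 bit 0; 16 bits remain
Read 3: bits[16:17] width=1 -> value=1 (bin 1); offset now 17 = byte 2 bit 1; 15 bits remain

Answer: 4 3244 1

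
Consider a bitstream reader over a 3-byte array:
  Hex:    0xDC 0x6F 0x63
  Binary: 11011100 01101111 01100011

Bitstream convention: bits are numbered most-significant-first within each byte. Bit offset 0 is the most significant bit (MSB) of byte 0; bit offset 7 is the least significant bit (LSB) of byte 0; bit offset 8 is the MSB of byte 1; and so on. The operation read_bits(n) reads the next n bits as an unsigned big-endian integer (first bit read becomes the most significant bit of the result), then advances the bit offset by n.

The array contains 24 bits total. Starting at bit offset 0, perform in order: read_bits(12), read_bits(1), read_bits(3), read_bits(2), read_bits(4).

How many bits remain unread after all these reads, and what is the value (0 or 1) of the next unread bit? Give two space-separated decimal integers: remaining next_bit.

Read 1: bits[0:12] width=12 -> value=3526 (bin 110111000110); offset now 12 = byte 1 bit 4; 12 bits remain
Read 2: bits[12:13] width=1 -> value=1 (bin 1); offset now 13 = byte 1 bit 5; 11 bits remain
Read 3: bits[13:16] width=3 -> value=7 (bin 111); offset now 16 = byte 2 bit 0; 8 bits remain
Read 4: bits[16:18] width=2 -> value=1 (bin 01); offset now 18 = byte 2 bit 2; 6 bits remain
Read 5: bits[18:22] width=4 -> value=8 (bin 1000); offset now 22 = byte 2 bit 6; 2 bits remain

Answer: 2 1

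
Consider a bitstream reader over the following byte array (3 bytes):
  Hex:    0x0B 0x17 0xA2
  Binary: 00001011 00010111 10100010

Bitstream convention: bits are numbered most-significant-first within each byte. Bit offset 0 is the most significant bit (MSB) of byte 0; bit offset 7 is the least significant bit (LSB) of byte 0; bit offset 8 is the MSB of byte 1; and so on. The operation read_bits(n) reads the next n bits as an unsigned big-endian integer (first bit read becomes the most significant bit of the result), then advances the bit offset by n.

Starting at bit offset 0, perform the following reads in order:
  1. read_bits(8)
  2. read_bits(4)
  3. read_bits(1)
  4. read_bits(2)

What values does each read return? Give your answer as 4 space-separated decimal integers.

Read 1: bits[0:8] width=8 -> value=11 (bin 00001011); offset now 8 = byte 1 bit 0; 16 bits remain
Read 2: bits[8:12] width=4 -> value=1 (bin 0001); offset now 12 = byte 1 bit 4; 12 bits remain
Read 3: bits[12:13] width=1 -> value=0 (bin 0); offset now 13 = byte 1 bit 5; 11 bits remain
Read 4: bits[13:15] width=2 -> value=3 (bin 11); offset now 15 = byte 1 bit 7; 9 bits remain

Answer: 11 1 0 3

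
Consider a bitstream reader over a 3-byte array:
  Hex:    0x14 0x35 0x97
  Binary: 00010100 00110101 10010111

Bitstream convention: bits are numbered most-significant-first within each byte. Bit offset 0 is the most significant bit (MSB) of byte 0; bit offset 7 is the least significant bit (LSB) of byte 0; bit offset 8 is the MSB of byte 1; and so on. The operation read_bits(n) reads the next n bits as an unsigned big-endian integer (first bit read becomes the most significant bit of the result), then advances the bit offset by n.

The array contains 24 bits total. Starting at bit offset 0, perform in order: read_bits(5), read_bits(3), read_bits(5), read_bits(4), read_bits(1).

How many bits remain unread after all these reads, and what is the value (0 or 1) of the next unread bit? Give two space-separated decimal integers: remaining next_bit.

Answer: 6 0

Derivation:
Read 1: bits[0:5] width=5 -> value=2 (bin 00010); offset now 5 = byte 0 bit 5; 19 bits remain
Read 2: bits[5:8] width=3 -> value=4 (bin 100); offset now 8 = byte 1 bit 0; 16 bits remain
Read 3: bits[8:13] width=5 -> value=6 (bin 00110); offset now 13 = byte 1 bit 5; 11 bits remain
Read 4: bits[13:17] width=4 -> value=11 (bin 1011); offset now 17 = byte 2 bit 1; 7 bits remain
Read 5: bits[17:18] width=1 -> value=0 (bin 0); offset now 18 = byte 2 bit 2; 6 bits remain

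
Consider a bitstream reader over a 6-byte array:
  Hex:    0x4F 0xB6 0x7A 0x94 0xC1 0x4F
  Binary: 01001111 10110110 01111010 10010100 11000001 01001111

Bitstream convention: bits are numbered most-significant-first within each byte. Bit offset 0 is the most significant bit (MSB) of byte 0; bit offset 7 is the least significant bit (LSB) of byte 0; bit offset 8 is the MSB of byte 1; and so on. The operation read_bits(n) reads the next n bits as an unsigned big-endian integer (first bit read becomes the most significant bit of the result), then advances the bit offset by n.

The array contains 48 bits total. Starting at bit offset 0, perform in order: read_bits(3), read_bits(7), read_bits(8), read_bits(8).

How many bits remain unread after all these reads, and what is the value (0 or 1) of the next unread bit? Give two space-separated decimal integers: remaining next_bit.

Read 1: bits[0:3] width=3 -> value=2 (bin 010); offset now 3 = byte 0 bit 3; 45 bits remain
Read 2: bits[3:10] width=7 -> value=62 (bin 0111110); offset now 10 = byte 1 bit 2; 38 bits remain
Read 3: bits[10:18] width=8 -> value=217 (bin 11011001); offset now 18 = byte 2 bit 2; 30 bits remain
Read 4: bits[18:26] width=8 -> value=234 (bin 11101010); offset now 26 = byte 3 bit 2; 22 bits remain

Answer: 22 0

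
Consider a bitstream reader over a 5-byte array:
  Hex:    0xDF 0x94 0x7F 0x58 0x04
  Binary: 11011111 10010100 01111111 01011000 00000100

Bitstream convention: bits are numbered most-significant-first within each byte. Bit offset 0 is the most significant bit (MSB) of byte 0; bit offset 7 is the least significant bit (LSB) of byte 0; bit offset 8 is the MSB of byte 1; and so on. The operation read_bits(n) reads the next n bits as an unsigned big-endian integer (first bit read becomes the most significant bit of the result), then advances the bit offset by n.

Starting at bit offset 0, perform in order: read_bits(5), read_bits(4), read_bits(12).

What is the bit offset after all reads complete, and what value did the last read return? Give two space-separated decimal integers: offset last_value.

Read 1: bits[0:5] width=5 -> value=27 (bin 11011); offset now 5 = byte 0 bit 5; 35 bits remain
Read 2: bits[5:9] width=4 -> value=15 (bin 1111); offset now 9 = byte 1 bit 1; 31 bits remain
Read 3: bits[9:21] width=12 -> value=655 (bin 001010001111); offset now 21 = byte 2 bit 5; 19 bits remain

Answer: 21 655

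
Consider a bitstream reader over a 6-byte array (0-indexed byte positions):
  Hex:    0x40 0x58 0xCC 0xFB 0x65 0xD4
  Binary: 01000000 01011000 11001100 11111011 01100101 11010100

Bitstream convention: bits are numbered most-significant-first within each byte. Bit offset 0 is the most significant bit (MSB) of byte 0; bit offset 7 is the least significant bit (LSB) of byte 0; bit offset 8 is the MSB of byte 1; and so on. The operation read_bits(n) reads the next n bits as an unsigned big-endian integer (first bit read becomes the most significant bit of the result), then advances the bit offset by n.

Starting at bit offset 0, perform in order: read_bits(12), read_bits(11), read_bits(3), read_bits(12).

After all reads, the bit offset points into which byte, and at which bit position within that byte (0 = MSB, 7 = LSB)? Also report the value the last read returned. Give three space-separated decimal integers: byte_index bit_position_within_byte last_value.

Answer: 4 6 3801

Derivation:
Read 1: bits[0:12] width=12 -> value=1029 (bin 010000000101); offset now 12 = byte 1 bit 4; 36 bits remain
Read 2: bits[12:23] width=11 -> value=1126 (bin 10001100110); offset now 23 = byte 2 bit 7; 25 bits remain
Read 3: bits[23:26] width=3 -> value=3 (bin 011); offset now 26 = byte 3 bit 2; 22 bits remain
Read 4: bits[26:38] width=12 -> value=3801 (bin 111011011001); offset now 38 = byte 4 bit 6; 10 bits remain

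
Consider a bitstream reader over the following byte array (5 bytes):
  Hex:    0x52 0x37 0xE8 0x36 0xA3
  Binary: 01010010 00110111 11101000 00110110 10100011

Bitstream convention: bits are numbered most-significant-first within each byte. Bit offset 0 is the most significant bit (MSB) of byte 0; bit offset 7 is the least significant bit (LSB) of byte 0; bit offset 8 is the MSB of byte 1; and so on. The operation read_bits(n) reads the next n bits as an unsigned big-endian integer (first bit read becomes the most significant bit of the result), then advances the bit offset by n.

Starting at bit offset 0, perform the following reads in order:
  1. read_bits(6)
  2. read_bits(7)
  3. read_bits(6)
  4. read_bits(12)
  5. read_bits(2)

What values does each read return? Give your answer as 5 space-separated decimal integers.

Read 1: bits[0:6] width=6 -> value=20 (bin 010100); offset now 6 = byte 0 bit 6; 34 bits remain
Read 2: bits[6:13] width=7 -> value=70 (bin 1000110); offset now 13 = byte 1 bit 5; 27 bits remain
Read 3: bits[13:19] width=6 -> value=63 (bin 111111); offset now 19 = byte 2 bit 3; 21 bits remain
Read 4: bits[19:31] width=12 -> value=1051 (bin 010000011011); offset now 31 = byte 3 bit 7; 9 bits remain
Read 5: bits[31:33] width=2 -> value=1 (bin 01); offset now 33 = byte 4 bit 1; 7 bits remain

Answer: 20 70 63 1051 1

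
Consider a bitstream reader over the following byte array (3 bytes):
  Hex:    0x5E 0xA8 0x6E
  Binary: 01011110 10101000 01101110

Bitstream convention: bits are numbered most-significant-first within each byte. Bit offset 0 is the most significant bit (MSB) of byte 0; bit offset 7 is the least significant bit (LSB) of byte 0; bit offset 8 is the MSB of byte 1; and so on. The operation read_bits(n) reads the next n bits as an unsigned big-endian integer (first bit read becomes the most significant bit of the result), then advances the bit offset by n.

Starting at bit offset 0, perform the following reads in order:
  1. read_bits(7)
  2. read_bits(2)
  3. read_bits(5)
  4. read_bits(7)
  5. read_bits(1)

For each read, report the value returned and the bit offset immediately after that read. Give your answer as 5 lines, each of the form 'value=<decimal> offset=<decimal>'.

Answer: value=47 offset=7
value=1 offset=9
value=10 offset=14
value=13 offset=21
value=1 offset=22

Derivation:
Read 1: bits[0:7] width=7 -> value=47 (bin 0101111); offset now 7 = byte 0 bit 7; 17 bits remain
Read 2: bits[7:9] width=2 -> value=1 (bin 01); offset now 9 = byte 1 bit 1; 15 bits remain
Read 3: bits[9:14] width=5 -> value=10 (bin 01010); offset now 14 = byte 1 bit 6; 10 bits remain
Read 4: bits[14:21] width=7 -> value=13 (bin 0001101); offset now 21 = byte 2 bit 5; 3 bits remain
Read 5: bits[21:22] width=1 -> value=1 (bin 1); offset now 22 = byte 2 bit 6; 2 bits remain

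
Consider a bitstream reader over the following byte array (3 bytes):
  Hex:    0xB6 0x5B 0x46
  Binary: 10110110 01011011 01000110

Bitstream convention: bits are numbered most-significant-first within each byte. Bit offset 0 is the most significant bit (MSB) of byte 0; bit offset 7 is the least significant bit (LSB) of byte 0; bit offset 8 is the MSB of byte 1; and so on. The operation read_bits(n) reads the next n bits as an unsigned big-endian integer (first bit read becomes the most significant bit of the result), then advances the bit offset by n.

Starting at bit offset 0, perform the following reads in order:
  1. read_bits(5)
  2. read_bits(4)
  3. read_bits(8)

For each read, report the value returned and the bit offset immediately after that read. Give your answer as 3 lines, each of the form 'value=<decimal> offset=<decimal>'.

Answer: value=22 offset=5
value=12 offset=9
value=182 offset=17

Derivation:
Read 1: bits[0:5] width=5 -> value=22 (bin 10110); offset now 5 = byte 0 bit 5; 19 bits remain
Read 2: bits[5:9] width=4 -> value=12 (bin 1100); offset now 9 = byte 1 bit 1; 15 bits remain
Read 3: bits[9:17] width=8 -> value=182 (bin 10110110); offset now 17 = byte 2 bit 1; 7 bits remain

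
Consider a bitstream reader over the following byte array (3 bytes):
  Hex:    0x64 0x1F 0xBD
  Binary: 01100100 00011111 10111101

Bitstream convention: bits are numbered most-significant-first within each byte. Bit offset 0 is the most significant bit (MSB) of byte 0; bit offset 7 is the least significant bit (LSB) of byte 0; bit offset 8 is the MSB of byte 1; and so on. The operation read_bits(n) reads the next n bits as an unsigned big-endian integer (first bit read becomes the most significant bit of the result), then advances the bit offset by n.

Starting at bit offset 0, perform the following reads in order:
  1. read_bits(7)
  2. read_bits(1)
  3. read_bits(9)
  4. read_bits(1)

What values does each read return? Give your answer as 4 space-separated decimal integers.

Read 1: bits[0:7] width=7 -> value=50 (bin 0110010); offset now 7 = byte 0 bit 7; 17 bits remain
Read 2: bits[7:8] width=1 -> value=0 (bin 0); offset now 8 = byte 1 bit 0; 16 bits remain
Read 3: bits[8:17] width=9 -> value=63 (bin 000111111); offset now 17 = byte 2 bit 1; 7 bits remain
Read 4: bits[17:18] width=1 -> value=0 (bin 0); offset now 18 = byte 2 bit 2; 6 bits remain

Answer: 50 0 63 0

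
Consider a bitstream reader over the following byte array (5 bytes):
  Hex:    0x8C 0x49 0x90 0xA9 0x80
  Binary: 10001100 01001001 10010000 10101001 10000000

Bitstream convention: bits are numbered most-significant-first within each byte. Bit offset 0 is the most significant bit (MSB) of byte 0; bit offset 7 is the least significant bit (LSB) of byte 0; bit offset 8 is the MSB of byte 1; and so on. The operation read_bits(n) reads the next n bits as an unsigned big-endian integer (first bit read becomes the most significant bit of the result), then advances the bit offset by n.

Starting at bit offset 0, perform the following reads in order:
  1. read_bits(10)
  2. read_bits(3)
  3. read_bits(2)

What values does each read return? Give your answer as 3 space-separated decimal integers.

Answer: 561 1 0

Derivation:
Read 1: bits[0:10] width=10 -> value=561 (bin 1000110001); offset now 10 = byte 1 bit 2; 30 bits remain
Read 2: bits[10:13] width=3 -> value=1 (bin 001); offset now 13 = byte 1 bit 5; 27 bits remain
Read 3: bits[13:15] width=2 -> value=0 (bin 00); offset now 15 = byte 1 bit 7; 25 bits remain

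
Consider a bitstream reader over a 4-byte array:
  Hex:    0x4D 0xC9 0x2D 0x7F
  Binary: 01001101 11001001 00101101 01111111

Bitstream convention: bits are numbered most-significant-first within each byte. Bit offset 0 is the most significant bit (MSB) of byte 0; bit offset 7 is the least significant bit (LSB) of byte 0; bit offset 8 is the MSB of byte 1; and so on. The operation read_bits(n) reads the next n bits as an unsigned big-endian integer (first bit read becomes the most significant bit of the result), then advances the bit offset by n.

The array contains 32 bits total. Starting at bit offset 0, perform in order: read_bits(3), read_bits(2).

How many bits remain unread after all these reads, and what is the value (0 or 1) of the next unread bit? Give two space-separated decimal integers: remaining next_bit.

Read 1: bits[0:3] width=3 -> value=2 (bin 010); offset now 3 = byte 0 bit 3; 29 bits remain
Read 2: bits[3:5] width=2 -> value=1 (bin 01); offset now 5 = byte 0 bit 5; 27 bits remain

Answer: 27 1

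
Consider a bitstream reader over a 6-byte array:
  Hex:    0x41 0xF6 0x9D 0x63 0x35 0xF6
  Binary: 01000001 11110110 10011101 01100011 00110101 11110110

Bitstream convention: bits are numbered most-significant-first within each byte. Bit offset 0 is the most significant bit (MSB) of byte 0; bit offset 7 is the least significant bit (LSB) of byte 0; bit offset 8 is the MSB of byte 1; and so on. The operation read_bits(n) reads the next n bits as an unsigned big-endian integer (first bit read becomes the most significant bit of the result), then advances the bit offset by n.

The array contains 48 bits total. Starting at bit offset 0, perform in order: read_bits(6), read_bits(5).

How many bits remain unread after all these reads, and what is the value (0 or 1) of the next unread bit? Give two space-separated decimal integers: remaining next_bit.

Read 1: bits[0:6] width=6 -> value=16 (bin 010000); offset now 6 = byte 0 bit 6; 42 bits remain
Read 2: bits[6:11] width=5 -> value=15 (bin 01111); offset now 11 = byte 1 bit 3; 37 bits remain

Answer: 37 1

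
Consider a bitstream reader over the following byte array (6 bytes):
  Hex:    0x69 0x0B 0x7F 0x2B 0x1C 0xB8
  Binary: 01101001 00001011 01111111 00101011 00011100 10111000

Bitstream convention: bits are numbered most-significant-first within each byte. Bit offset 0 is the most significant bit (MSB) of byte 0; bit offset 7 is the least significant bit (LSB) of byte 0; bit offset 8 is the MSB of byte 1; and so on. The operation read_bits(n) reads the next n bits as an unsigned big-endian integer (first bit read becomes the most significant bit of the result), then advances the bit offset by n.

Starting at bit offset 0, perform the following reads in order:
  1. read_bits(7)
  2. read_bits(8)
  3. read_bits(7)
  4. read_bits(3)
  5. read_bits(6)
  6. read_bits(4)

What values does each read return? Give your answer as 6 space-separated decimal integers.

Read 1: bits[0:7] width=7 -> value=52 (bin 0110100); offset now 7 = byte 0 bit 7; 41 bits remain
Read 2: bits[7:15] width=8 -> value=133 (bin 10000101); offset now 15 = byte 1 bit 7; 33 bits remain
Read 3: bits[15:22] width=7 -> value=95 (bin 1011111); offset now 22 = byte 2 bit 6; 26 bits remain
Read 4: bits[22:25] width=3 -> value=6 (bin 110); offset now 25 = byte 3 bit 1; 23 bits remain
Read 5: bits[25:31] width=6 -> value=21 (bin 010101); offset now 31 = byte 3 bit 7; 17 bits remain
Read 6: bits[31:35] width=4 -> value=8 (bin 1000); offset now 35 = byte 4 bit 3; 13 bits remain

Answer: 52 133 95 6 21 8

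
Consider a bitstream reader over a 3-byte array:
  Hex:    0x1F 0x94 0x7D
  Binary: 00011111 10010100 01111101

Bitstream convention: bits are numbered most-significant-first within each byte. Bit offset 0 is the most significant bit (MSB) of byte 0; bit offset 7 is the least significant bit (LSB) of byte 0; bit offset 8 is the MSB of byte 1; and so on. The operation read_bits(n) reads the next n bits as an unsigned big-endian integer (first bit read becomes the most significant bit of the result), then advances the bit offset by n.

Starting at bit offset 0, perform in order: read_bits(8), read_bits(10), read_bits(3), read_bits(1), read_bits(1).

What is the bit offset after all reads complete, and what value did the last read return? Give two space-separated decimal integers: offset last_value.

Read 1: bits[0:8] width=8 -> value=31 (bin 00011111); offset now 8 = byte 1 bit 0; 16 bits remain
Read 2: bits[8:18] width=10 -> value=593 (bin 1001010001); offset now 18 = byte 2 bit 2; 6 bits remain
Read 3: bits[18:21] width=3 -> value=7 (bin 111); offset now 21 = byte 2 bit 5; 3 bits remain
Read 4: bits[21:22] width=1 -> value=1 (bin 1); offset now 22 = byte 2 bit 6; 2 bits remain
Read 5: bits[22:23] width=1 -> value=0 (bin 0); offset now 23 = byte 2 bit 7; 1 bits remain

Answer: 23 0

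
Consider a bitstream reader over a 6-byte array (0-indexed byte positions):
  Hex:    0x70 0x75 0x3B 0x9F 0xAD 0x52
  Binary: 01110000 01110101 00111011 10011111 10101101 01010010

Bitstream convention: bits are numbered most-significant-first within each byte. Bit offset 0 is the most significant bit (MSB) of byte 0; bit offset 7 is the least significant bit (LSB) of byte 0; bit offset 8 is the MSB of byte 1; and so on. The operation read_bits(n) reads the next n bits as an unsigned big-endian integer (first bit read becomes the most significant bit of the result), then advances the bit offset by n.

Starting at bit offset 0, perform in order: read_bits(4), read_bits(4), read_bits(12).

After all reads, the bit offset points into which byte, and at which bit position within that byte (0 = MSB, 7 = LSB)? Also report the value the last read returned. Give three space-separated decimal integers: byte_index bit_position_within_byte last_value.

Read 1: bits[0:4] width=4 -> value=7 (bin 0111); offset now 4 = byte 0 bit 4; 44 bits remain
Read 2: bits[4:8] width=4 -> value=0 (bin 0000); offset now 8 = byte 1 bit 0; 40 bits remain
Read 3: bits[8:20] width=12 -> value=1875 (bin 011101010011); offset now 20 = byte 2 bit 4; 28 bits remain

Answer: 2 4 1875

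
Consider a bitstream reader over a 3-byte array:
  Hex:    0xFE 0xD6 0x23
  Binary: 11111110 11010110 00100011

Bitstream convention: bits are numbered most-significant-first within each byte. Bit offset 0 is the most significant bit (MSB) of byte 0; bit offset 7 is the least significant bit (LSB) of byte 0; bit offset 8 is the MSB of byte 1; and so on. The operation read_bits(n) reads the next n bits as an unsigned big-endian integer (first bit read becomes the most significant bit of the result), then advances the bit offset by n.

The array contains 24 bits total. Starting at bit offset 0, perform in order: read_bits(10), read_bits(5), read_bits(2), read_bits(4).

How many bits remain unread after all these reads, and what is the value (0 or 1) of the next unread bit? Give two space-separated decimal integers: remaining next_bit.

Answer: 3 0

Derivation:
Read 1: bits[0:10] width=10 -> value=1019 (bin 1111111011); offset now 10 = byte 1 bit 2; 14 bits remain
Read 2: bits[10:15] width=5 -> value=11 (bin 01011); offset now 15 = byte 1 bit 7; 9 bits remain
Read 3: bits[15:17] width=2 -> value=0 (bin 00); offset now 17 = byte 2 bit 1; 7 bits remain
Read 4: bits[17:21] width=4 -> value=4 (bin 0100); offset now 21 = byte 2 bit 5; 3 bits remain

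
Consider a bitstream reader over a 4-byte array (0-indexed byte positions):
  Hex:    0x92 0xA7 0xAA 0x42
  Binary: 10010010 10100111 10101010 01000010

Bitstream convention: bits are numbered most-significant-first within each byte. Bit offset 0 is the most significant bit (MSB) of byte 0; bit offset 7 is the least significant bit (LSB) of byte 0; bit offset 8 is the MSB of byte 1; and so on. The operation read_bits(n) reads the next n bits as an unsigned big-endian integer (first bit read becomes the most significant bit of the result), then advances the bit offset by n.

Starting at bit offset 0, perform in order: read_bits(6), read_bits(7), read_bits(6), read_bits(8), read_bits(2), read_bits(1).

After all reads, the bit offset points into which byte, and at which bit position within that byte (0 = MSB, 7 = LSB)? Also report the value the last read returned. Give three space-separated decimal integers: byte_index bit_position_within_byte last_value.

Answer: 3 6 0

Derivation:
Read 1: bits[0:6] width=6 -> value=36 (bin 100100); offset now 6 = byte 0 bit 6; 26 bits remain
Read 2: bits[6:13] width=7 -> value=84 (bin 1010100); offset now 13 = byte 1 bit 5; 19 bits remain
Read 3: bits[13:19] width=6 -> value=61 (bin 111101); offset now 19 = byte 2 bit 3; 13 bits remain
Read 4: bits[19:27] width=8 -> value=82 (bin 01010010); offset now 27 = byte 3 bit 3; 5 bits remain
Read 5: bits[27:29] width=2 -> value=0 (bin 00); offset now 29 = byte 3 bit 5; 3 bits remain
Read 6: bits[29:30] width=1 -> value=0 (bin 0); offset now 30 = byte 3 bit 6; 2 bits remain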